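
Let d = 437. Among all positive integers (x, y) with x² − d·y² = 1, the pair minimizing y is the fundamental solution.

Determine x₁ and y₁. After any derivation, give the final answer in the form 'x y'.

4599 220

[20; 1,9,2,9,1,40] for √437; ℓ=6 ⇒ convergent index 5
step 0: (20, 1)  from 20·(1,0) + (0,1)
step 1: (21, 1)  from 1·(20,1) + (1,0)
…
step 3: (439, 21)  from 2·(209,10) + (21,1)
step 4: (4160, 199)  from 9·(439,21) + (209,10)
step 5: (4599, 220)  from 1·(4160,199) + (439,21)
fundamental: x₁=4599, y₁=220  (since 21150801 − 437·48400 = 1)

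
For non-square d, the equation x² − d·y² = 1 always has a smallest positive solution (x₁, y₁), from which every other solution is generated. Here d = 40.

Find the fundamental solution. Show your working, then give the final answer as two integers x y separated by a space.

19 3

d=40: √d = [6; 3,12] (ℓ=2, even), read p_1/q_1
a_0=6:  p_0=6·1+0=6,  q_0=6·0+1=1
a_1=3:  p_1=3·6+1=19,  q_1=3·1+0=3
fundamental: x₁=19, y₁=3  (since 361 − 40·9 = 1)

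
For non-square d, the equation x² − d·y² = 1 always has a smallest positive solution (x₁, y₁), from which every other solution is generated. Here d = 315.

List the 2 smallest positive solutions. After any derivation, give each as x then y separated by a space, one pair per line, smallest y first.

√315 → a₀=17, period (1,2,1,34); ℓ=4 even so k=3
a_0=17:  p_0=17·1+0=17,  q_0=17·0+1=1
a_1=1:  p_1=1·17+1=18,  q_1=1·1+0=1
a_2=2:  p_2=2·18+17=53,  q_2=2·1+1=3
a_3=1:  p_3=1·53+18=71,  q_3=1·3+1=4
→ (71, 4).  Check: 71²=5041, 315·4²=5040, difference 1.
(x_2, y_2) = (71·71 + 315·4·4, 71·4 + 4·71) = (10081, 568)

71 4
10081 568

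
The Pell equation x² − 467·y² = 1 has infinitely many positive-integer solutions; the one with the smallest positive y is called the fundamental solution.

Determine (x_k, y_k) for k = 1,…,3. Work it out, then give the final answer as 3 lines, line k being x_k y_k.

1625626 75225
5285319783751 244575431700
17183906517558380626 795176361465413175

d=467: √d = [21; 1,1,1,1,3,…,1,1,42] (ℓ=14, even), read p_13/q_13
step 0: (21, 1)  from 21·(1,0) + (0,1)
step 1: (22, 1)  from 1·(21,1) + (1,0)
…
step 5: (389, 18)  from 3·(108,5) + (65,3)
step 6: (1275, 59)  from 3·(389,18) + (108,5)
…
step 9: (275465, 12747)  from 3·(82767,3830) + (27164,1257)
…
step 11: (633697, 29324)  from 1·(358232,16577) + (275465,12747)
step 12: (991929, 45901)  from 1·(633697,29324) + (358232,16577)
step 13: (1625626, 75225)  from 1·(991929,45901) + (633697,29324)
(x₁, y₁) = (1625626, 75225);  1625626² − 467·75225² = 1 ✓
(1625626+75225√467)^2 = 5285319783751 + 244575431700√467
(1625626+75225√467)^3 = 17183906517558380626 + 795176361465413175√467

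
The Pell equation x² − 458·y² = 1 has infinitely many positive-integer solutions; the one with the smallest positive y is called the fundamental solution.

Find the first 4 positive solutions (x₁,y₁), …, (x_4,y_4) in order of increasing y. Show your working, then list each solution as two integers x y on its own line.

[21; 2,2,42] for √458; ℓ=3 ⇒ convergent index 5
a_0=21:  p_0=21·1+0=21,  q_0=21·0+1=1
…
a_3=42:  p_3=42·107+43=4537,  q_3=42·5+2=212
a_4=2:  p_4=2·4537+107=9181,  q_4=2·212+5=429
a_5=2:  p_5=2·9181+4537=22899,  q_5=2·429+212=1070
fundamental: x₁=22899, y₁=1070  (since 524364201 − 458·1144900 = 1)
(x_2, y_2) = (22899·22899 + 458·1070·1070, 22899·1070 + 1070·22899) = (1048728401, 49003860)
(x_3, y_3) = (22899·1048728401 + 458·1070·49003860, 22899·49003860 + 1070·1048728401) = (48029663286099, 2244278779210)
(x_4, y_4) = (22899·48029663286099 + 458·1070·2244278779210, 22899·2244278779210 + 1070·48029663286099) = (2199662518128033601, 102783479481255720)

22899 1070
1048728401 49003860
48029663286099 2244278779210
2199662518128033601 102783479481255720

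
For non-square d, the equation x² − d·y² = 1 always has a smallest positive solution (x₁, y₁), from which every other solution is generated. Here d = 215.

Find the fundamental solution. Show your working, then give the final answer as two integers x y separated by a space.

44 3

d=215: √d = [14; 1,1,1,28] (ℓ=4, even), read p_3/q_3
k=0  a_k=14  p_k/q_k = 14/1
k=1  a_k=1  p_k/q_k = 15/1
k=2  a_k=1  p_k/q_k = 29/2
k=3  a_k=1  p_k/q_k = 44/3
fundamental: x₁=44, y₁=3  (since 1936 − 215·9 = 1)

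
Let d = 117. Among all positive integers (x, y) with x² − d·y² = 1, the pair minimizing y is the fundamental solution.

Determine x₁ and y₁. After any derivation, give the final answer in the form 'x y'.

649 60

[10; 1,4,2,4,1,20] for √117; ℓ=6 ⇒ convergent index 5
i=0: a=10 ⇒ p=10, q=1
i=1: a=1 ⇒ p=11, q=1
i=2: a=4 ⇒ p=54, q=5
…
i=4: a=4 ⇒ p=530, q=49
i=5: a=1 ⇒ p=649, q=60
(x₁, y₁) = (649, 60);  649² − 117·60² = 1 ✓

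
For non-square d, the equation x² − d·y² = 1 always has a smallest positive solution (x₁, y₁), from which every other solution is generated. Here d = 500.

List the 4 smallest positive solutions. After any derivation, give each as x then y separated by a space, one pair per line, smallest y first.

930249 41602
1730726404001 77400437796
3220013013190122249 144003359718540806
5990827771012465337616001 267917962749548332043592

d=500: √d = [22; 2,1,3,2,1,…,1,2,44] (ℓ=14, even), read p_13/q_13
a_0=22:  p_0=22·1+0=22,  q_0=22·0+1=1
…
a_2=1:  p_2=1·45+22=67,  q_2=1·2+1=3
a_3=3:  p_3=3·67+45=246,  q_3=3·3+2=11
a_4=2:  p_4=2·246+67=559,  q_4=2·11+3=25
…
a_7=10:  p_7=10·1364+805=14445,  q_7=10·61+36=646
…
a_9=1:  p_9=1·15809+14445=30254,  q_9=1·707+646=1353
…
a_11=3:  p_11=3·76317+30254=259205,  q_11=3·3413+1353=11592
a_12=1:  p_12=1·259205+76317=335522,  q_12=1·11592+3413=15005
a_13=2:  p_13=2·335522+259205=930249,  q_13=2·15005+11592=41602
(x₁, y₁) = (930249, 41602);  930249² − 500·41602² = 1 ✓
n=2: (930249,41602)∘(930249,41602) = (930249·930249+500·41602·41602, 930249·41602+41602·930249) = (1730726404001,77400437796)
n=3: (1730726404001,77400437796)∘(930249,41602) = (930249·1730726404001+500·41602·77400437796, 930249·77400437796+41602·1730726404001) = (3220013013190122249,144003359718540806)
n=4: (3220013013190122249,144003359718540806)∘(930249,41602) = (930249·3220013013190122249+500·41602·144003359718540806, 930249·144003359718540806+41602·3220013013190122249) = (5990827771012465337616001,267917962749548332043592)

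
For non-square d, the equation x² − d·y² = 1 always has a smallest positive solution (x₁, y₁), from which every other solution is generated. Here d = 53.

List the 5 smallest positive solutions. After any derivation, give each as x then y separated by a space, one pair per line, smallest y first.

√53 = [7; 3,1,1,3,14, …], period ℓ=5 (odd) → k=9
a_0=7:  p_0=7·1+0=7,  q_0=7·0+1=1
…
a_2=1:  p_2=1·22+7=29,  q_2=1·3+1=4
…
a_4=3:  p_4=3·51+29=182,  q_4=3·7+4=25
a_5=14:  p_5=14·182+51=2599,  q_5=14·25+7=357
a_6=3:  p_6=3·2599+182=7979,  q_6=3·357+25=1096
a_7=1:  p_7=1·7979+2599=10578,  q_7=1·1096+357=1453
a_8=1:  p_8=1·10578+7979=18557,  q_8=1·1453+1096=2549
a_9=3:  p_9=3·18557+10578=66249,  q_9=3·2549+1453=9100
→ (66249, 9100).  Check: 66249²=4388930001, 53·9100²=4388930000, difference 1.
k=2:  x_2 = 66249·66249+53·9100·9100 = 8777860001,  y_2 = 66249·9100+9100·66249 = 1205731800
k=3:  x_3 = 66249·8777860001+53·9100·1205731800 = 1163048894346249,  y_3 = 66249·1205731800+9100·8777860001 = 159757052027300
k=4:  x_4 = 66249·1163048894346249+53·9100·159757052027300 = 154101652394311440001,  y_4 = 66249·159757052027300+9100·1163048894346249 = 21167489878307463600
k=5:  x_5 = 66249·154101652394311440001+53·9100·21167489878307463600 = 20418160737778428282906249,  y_5 = 66249·21167489878307463600+9100·154101652394311440001 = 2804650073736225260045500

66249 9100
8777860001 1205731800
1163048894346249 159757052027300
154101652394311440001 21167489878307463600
20418160737778428282906249 2804650073736225260045500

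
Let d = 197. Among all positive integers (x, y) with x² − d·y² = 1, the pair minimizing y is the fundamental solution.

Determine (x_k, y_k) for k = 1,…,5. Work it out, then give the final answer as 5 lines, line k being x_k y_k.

393 28
308897 22008
242792649 17298260
190834713217 13596410352
149995841795913 10686761238412

√197 = [14; 28, …], period ℓ=1 (odd) → k=1
i=0: a=14 ⇒ p=14, q=1
i=1: a=28 ⇒ p=393, q=28
→ (393, 28).  Check: 393²=154449, 197·28²=154448, difference 1.
(x_2, y_2) = (393·393 + 197·28·28, 393·28 + 28·393) = (308897, 22008)
(x_3, y_3) = (393·308897 + 197·28·22008, 393·22008 + 28·308897) = (242792649, 17298260)
(x_4, y_4) = (393·242792649 + 197·28·17298260, 393·17298260 + 28·242792649) = (190834713217, 13596410352)
(x_5, y_5) = (393·190834713217 + 197·28·13596410352, 393·13596410352 + 28·190834713217) = (149995841795913, 10686761238412)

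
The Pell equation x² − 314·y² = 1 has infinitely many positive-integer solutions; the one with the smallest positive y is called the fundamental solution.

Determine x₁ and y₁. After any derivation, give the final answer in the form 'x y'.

√314 → a₀=17, period (1,2,1,1,2,1,34); ℓ=7 odd so k=13
k=0  a_k=17  p_k/q_k = 17/1
k=1  a_k=1  p_k/q_k = 18/1
k=2  a_k=2  p_k/q_k = 53/3
k=3  a_k=1  p_k/q_k = 71/4
k=4  a_k=1  p_k/q_k = 124/7
k=5  a_k=2  p_k/q_k = 319/18
…
k=7  a_k=34  p_k/q_k = 15381/868
k=8  a_k=1  p_k/q_k = 15824/893
k=9  a_k=2  p_k/q_k = 47029/2654
k=10  a_k=1  p_k/q_k = 62853/3547
…
k=12  a_k=2  p_k/q_k = 282617/15949
k=13  a_k=1  p_k/q_k = 392499/22150
(x₁, y₁) = (392499, 22150);  392499² − 314·22150² = 1 ✓

392499 22150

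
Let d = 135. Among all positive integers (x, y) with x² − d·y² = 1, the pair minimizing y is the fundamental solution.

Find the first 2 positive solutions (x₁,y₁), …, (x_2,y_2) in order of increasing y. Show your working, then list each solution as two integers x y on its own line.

√135 = [11; 1,1,1,1,1,1,1,22, …], period ℓ=8 (even) → k=7
a_0=11:  p_0=11·1+0=11,  q_0=11·0+1=1
a_1=1:  p_1=1·11+1=12,  q_1=1·1+0=1
…
a_3=1:  p_3=1·23+12=35,  q_3=1·2+1=3
…
a_5=1:  p_5=1·58+35=93,  q_5=1·5+3=8
a_6=1:  p_6=1·93+58=151,  q_6=1·8+5=13
a_7=1:  p_7=1·151+93=244,  q_7=1·13+8=21
→ (244, 21).  Check: 244²=59536, 135·21²=59535, difference 1.
(244+21√135)^2 = 119071 + 10248√135

244 21
119071 10248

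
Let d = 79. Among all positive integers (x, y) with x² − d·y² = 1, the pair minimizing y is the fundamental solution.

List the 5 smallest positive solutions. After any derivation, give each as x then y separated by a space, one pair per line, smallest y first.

√79 → a₀=8, period (1,7,1,16); ℓ=4 even so k=3
i=0: a=8 ⇒ p=8, q=1
i=1: a=1 ⇒ p=9, q=1
i=2: a=7 ⇒ p=71, q=8
i=3: a=1 ⇒ p=80, q=9
(x₁, y₁) = (80, 9);  80² − 79·9² = 1 ✓
(x_2, y_2) = (80·80 + 79·9·9, 80·9 + 9·80) = (12799, 1440)
(x_3, y_3) = (80·12799 + 79·9·1440, 80·1440 + 9·12799) = (2047760, 230391)
(x_4, y_4) = (80·2047760 + 79·9·230391, 80·230391 + 9·2047760) = (327628801, 36861120)
(x_5, y_5) = (80·327628801 + 79·9·36861120, 80·36861120 + 9·327628801) = (52418560400, 5897548809)

80 9
12799 1440
2047760 230391
327628801 36861120
52418560400 5897548809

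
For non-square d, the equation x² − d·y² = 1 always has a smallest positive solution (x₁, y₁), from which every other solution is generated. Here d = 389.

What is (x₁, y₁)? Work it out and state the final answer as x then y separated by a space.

√389 → a₀=19, period (1,2,1,1,1,1,2,1,38); ℓ=9 odd so k=17
a_0=19:  p_0=19·1+0=19,  q_0=19·0+1=1
…
a_2=2:  p_2=2·20+19=59,  q_2=2·1+1=3
…
a_4=1:  p_4=1·79+59=138,  q_4=1·4+3=7
a_5=1:  p_5=1·138+79=217,  q_5=1·7+4=11
a_6=1:  p_6=1·217+138=355,  q_6=1·11+7=18
a_7=2:  p_7=2·355+217=927,  q_7=2·18+11=47
…
a_10=1:  p_10=1·49643+1282=50925,  q_10=1·2517+65=2582
a_11=2:  p_11=2·50925+49643=151493,  q_11=2·2582+2517=7681
a_12=1:  p_12=1·151493+50925=202418,  q_12=1·7681+2582=10263
a_13=1:  p_13=1·202418+151493=353911,  q_13=1·10263+7681=17944
a_14=1:  p_14=1·353911+202418=556329,  q_14=1·17944+10263=28207
…
a_16=2:  p_16=2·910240+556329=2376809,  q_16=2·46151+28207=120509
a_17=1:  p_17=1·2376809+910240=3287049,  q_17=1·120509+46151=166660
→ (3287049, 166660).  Check: 3287049²=10804691128401, 389·166660²=10804691128400, difference 1.

3287049 166660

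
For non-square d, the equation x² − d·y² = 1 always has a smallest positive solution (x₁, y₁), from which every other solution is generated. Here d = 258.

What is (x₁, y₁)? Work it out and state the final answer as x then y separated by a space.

d=258: √d = [16; 16,32] (ℓ=2, even), read p_1/q_1
k=0  a_k=16  p_k/q_k = 16/1
k=1  a_k=16  p_k/q_k = 257/16
(x₁, y₁) = (257, 16);  257² − 258·16² = 1 ✓

257 16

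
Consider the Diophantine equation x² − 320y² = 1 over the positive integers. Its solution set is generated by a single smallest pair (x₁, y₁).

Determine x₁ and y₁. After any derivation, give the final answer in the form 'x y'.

161 9

d=320: √d = [17; 1,7,1,34] (ℓ=4, even), read p_3/q_3
step 0: (17, 1)  from 17·(1,0) + (0,1)
step 1: (18, 1)  from 1·(17,1) + (1,0)
step 2: (143, 8)  from 7·(18,1) + (17,1)
step 3: (161, 9)  from 1·(143,8) + (18,1)
fundamental: x₁=161, y₁=9  (since 25921 − 320·81 = 1)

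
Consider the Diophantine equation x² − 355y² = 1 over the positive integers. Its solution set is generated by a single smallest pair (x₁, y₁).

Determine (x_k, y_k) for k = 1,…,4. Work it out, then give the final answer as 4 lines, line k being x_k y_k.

[18; 1,5,3,3,1,6,1,3,3,5,1,36] for √355; ℓ=12 ⇒ convergent index 11
i=0: a=18 ⇒ p=18, q=1
i=1: a=1 ⇒ p=19, q=1
i=2: a=5 ⇒ p=113, q=6
i=3: a=3 ⇒ p=358, q=19
i=4: a=3 ⇒ p=1187, q=63
i=5: a=1 ⇒ p=1545, q=82
…
i=8: a=3 ⇒ p=46463, q=2466
…
i=10: a=5 ⇒ p=803418, q=42641
i=11: a=1 ⇒ p=954809, q=50676
(x₁, y₁) = (954809, 50676);  954809² − 355·50676² = 1 ✓
(954809+50676√355)^2 = 1823320452961 + 96771801768√355
(954809+50676√355)^3 = 3481845556741524089 + 184797174548553948√355
(954809+50676√355)^4 = 6648994948371812427335041 + 352892010866963721270096√355

954809 50676
1823320452961 96771801768
3481845556741524089 184797174548553948
6648994948371812427335041 352892010866963721270096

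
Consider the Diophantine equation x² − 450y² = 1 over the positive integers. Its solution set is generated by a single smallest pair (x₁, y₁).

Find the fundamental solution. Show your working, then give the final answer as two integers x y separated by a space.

√450 = [21; 4,1,2,4,2,1,4,42, …], period ℓ=8 (even) → k=7
a_0=21:  p_0=21·1+0=21,  q_0=21·0+1=1
a_1=4:  p_1=4·21+1=85,  q_1=4·1+0=4
a_2=1:  p_2=1·85+21=106,  q_2=1·4+1=5
a_3=2:  p_3=2·106+85=297,  q_3=2·5+4=14
…
a_6=1:  p_6=1·2885+1294=4179,  q_6=1·136+61=197
a_7=4:  p_7=4·4179+2885=19601,  q_7=4·197+136=924
→ (19601, 924).  Check: 19601²=384199201, 450·924²=384199200, difference 1.

19601 924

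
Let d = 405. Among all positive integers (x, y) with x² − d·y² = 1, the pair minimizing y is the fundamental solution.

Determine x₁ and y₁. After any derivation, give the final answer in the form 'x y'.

√405 → a₀=20, period (8,40); ℓ=2 even so k=1
a_0=20:  p_0=20·1+0=20,  q_0=20·0+1=1
a_1=8:  p_1=8·20+1=161,  q_1=8·1+0=8
fundamental: x₁=161, y₁=8  (since 25921 − 405·64 = 1)

161 8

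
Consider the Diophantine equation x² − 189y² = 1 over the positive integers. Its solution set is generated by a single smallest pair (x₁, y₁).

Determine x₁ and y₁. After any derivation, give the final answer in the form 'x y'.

√189 → a₀=13, period (1,2,1,26); ℓ=4 even so k=3
i=0: a=13 ⇒ p=13, q=1
i=1: a=1 ⇒ p=14, q=1
i=2: a=2 ⇒ p=41, q=3
i=3: a=1 ⇒ p=55, q=4
fundamental: x₁=55, y₁=4  (since 3025 − 189·16 = 1)

55 4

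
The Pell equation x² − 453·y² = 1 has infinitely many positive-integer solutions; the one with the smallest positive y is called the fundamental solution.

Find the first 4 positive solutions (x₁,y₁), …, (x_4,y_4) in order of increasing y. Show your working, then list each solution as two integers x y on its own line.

√453 = [21; 3,1,1,10,14,10,1,1,3,42, …], period ℓ=10 (even) → k=9
a_0=21:  p_0=21·1+0=21,  q_0=21·0+1=1
…
a_3=1:  p_3=1·85+64=149,  q_3=1·4+3=7
a_4=10:  p_4=10·149+85=1575,  q_4=10·7+4=74
…
a_8=1:  p_8=1·245764+223565=469329,  q_8=1·11547+10504=22051
a_9=3:  p_9=3·469329+245764=1653751,  q_9=3·22051+11547=77700
(x₁, y₁) = (1653751, 77700);  1653751² − 453·77700² = 1 ✓
k=2:  x_2 = 1653751·1653751+453·77700·77700 = 5469784740001,  y_2 = 1653751·77700+77700·1653751 = 256992905400
k=3:  x_3 = 1653751·5469784740001+453·77700·256992905400 = 18091323967121133751,  y_3 = 1653751·256992905400+77700·5469784740001 = 850004548596233100
k=4:  x_4 = 1653751·18091323967121133751+453·77700·850004548596233100 = 59837090203895614338960001,  y_4 = 1653751·850004548596233100+77700·18091323967121133751 = 2811391744490881177810800

1653751 77700
5469784740001 256992905400
18091323967121133751 850004548596233100
59837090203895614338960001 2811391744490881177810800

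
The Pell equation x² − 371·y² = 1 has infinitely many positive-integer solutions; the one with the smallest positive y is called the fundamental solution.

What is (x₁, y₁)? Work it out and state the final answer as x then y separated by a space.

√371 → a₀=19, period (3,1,4,1,3,38); ℓ=6 even so k=5
step 0: (19, 1)  from 19·(1,0) + (0,1)
step 1: (58, 3)  from 3·(19,1) + (1,0)
step 2: (77, 4)  from 1·(58,3) + (19,1)
…
step 4: (443, 23)  from 1·(366,19) + (77,4)
step 5: (1695, 88)  from 3·(443,23) + (366,19)
→ (1695, 88).  Check: 1695²=2873025, 371·88²=2873024, difference 1.

1695 88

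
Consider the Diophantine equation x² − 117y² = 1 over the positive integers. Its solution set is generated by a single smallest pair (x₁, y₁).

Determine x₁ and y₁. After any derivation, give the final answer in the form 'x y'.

[10; 1,4,2,4,1,20] for √117; ℓ=6 ⇒ convergent index 5
a_0=10:  p_0=10·1+0=10,  q_0=10·0+1=1
a_1=1:  p_1=1·10+1=11,  q_1=1·1+0=1
…
a_3=2:  p_3=2·54+11=119,  q_3=2·5+1=11
a_4=4:  p_4=4·119+54=530,  q_4=4·11+5=49
a_5=1:  p_5=1·530+119=649,  q_5=1·49+11=60
fundamental: x₁=649, y₁=60  (since 421201 − 117·3600 = 1)

649 60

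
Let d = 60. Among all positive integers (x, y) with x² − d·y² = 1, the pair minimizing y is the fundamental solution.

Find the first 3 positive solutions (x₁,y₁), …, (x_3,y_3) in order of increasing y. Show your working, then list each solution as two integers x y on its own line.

31 4
1921 248
119071 15372

√60 = [7; 1,2,1,14, …], period ℓ=4 (even) → k=3
a_0=7:  p_0=7·1+0=7,  q_0=7·0+1=1
…
a_2=2:  p_2=2·8+7=23,  q_2=2·1+1=3
a_3=1:  p_3=1·23+8=31,  q_3=1·3+1=4
fundamental: x₁=31, y₁=4  (since 961 − 60·16 = 1)
k=2:  x_2 = 31·31+60·4·4 = 1921,  y_2 = 31·4+4·31 = 248
k=3:  x_3 = 31·1921+60·4·248 = 119071,  y_3 = 31·248+4·1921 = 15372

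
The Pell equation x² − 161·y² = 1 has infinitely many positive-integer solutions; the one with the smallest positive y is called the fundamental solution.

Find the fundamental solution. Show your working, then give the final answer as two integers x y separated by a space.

11775 928

√161 → a₀=12, period (1,2,4,1,2,1,4,2,1,24); ℓ=10 even so k=9
k=0  a_k=12  p_k/q_k = 12/1
…
k=2  a_k=2  p_k/q_k = 38/3
k=3  a_k=4  p_k/q_k = 165/13
…
k=5  a_k=2  p_k/q_k = 571/45
…
k=8  a_k=2  p_k/q_k = 8108/639
k=9  a_k=1  p_k/q_k = 11775/928
(x₁, y₁) = (11775, 928);  11775² − 161·928² = 1 ✓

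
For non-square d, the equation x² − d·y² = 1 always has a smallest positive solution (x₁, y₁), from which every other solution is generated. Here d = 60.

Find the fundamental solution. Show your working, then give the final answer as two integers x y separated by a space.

[7; 1,2,1,14] for √60; ℓ=4 ⇒ convergent index 3
step 0: (7, 1)  from 7·(1,0) + (0,1)
…
step 2: (23, 3)  from 2·(8,1) + (7,1)
step 3: (31, 4)  from 1·(23,3) + (8,1)
→ (31, 4).  Check: 31²=961, 60·4²=960, difference 1.

31 4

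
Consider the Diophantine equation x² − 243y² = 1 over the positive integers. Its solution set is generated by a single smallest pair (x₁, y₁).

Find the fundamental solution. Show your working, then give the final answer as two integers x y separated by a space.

√243 → a₀=15, period (1,1,2,3,15,3,2,1,1,30); ℓ=10 even so k=9
a_0=15:  p_0=15·1+0=15,  q_0=15·0+1=1
…
a_2=1:  p_2=1·16+15=31,  q_2=1·1+1=2
a_3=2:  p_3=2·31+16=78,  q_3=2·2+1=5
a_4=3:  p_4=3·78+31=265,  q_4=3·5+2=17
…
a_6=3:  p_6=3·4053+265=12424,  q_6=3·260+17=797
…
a_8=1:  p_8=1·28901+12424=41325,  q_8=1·1854+797=2651
a_9=1:  p_9=1·41325+28901=70226,  q_9=1·2651+1854=4505
(x₁, y₁) = (70226, 4505);  70226² − 243·4505² = 1 ✓

70226 4505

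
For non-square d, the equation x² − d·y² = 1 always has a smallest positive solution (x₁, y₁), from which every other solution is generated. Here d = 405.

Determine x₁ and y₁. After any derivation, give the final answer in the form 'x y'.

d=405: √d = [20; 8,40] (ℓ=2, even), read p_1/q_1
a_0=20:  p_0=20·1+0=20,  q_0=20·0+1=1
a_1=8:  p_1=8·20+1=161,  q_1=8·1+0=8
→ (161, 8).  Check: 161²=25921, 405·8²=25920, difference 1.

161 8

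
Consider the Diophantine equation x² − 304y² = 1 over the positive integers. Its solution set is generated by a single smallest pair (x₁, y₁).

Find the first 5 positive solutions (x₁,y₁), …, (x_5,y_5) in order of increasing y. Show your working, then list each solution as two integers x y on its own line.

57799 3315
6681448801 383207370
772362118440199 44298005553945
89283516160768675201 5120760845641726740
10320995900380175197444999 591949712190194322136575

[17; 2,3,2,1,1,1,1,1,2,3,2,34] for √304; ℓ=12 ⇒ convergent index 11
k=0  a_k=17  p_k/q_k = 17/1
…
k=2  a_k=3  p_k/q_k = 122/7
k=3  a_k=2  p_k/q_k = 279/16
k=4  a_k=1  p_k/q_k = 401/23
k=5  a_k=1  p_k/q_k = 680/39
k=6  a_k=1  p_k/q_k = 1081/62
k=7  a_k=1  p_k/q_k = 1761/101
k=8  a_k=1  p_k/q_k = 2842/163
k=9  a_k=2  p_k/q_k = 7445/427
k=10  a_k=3  p_k/q_k = 25177/1444
k=11  a_k=2  p_k/q_k = 57799/3315
→ (57799, 3315).  Check: 57799²=3340724401, 304·3315²=3340724400, difference 1.
k=2:  x_2 = 57799·57799+304·3315·3315 = 6681448801,  y_2 = 57799·3315+3315·57799 = 383207370
k=3:  x_3 = 57799·6681448801+304·3315·383207370 = 772362118440199,  y_3 = 57799·383207370+3315·6681448801 = 44298005553945
k=4:  x_4 = 57799·772362118440199+304·3315·44298005553945 = 89283516160768675201,  y_4 = 57799·44298005553945+3315·772362118440199 = 5120760845641726740
k=5:  x_5 = 57799·89283516160768675201+304·3315·5120760845641726740 = 10320995900380175197444999,  y_5 = 57799·5120760845641726740+3315·89283516160768675201 = 591949712190194322136575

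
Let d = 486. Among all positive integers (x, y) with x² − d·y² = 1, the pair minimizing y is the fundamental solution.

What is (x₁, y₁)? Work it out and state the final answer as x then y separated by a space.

[22; 22,44] for √486; ℓ=2 ⇒ convergent index 1
k=0  a_k=22  p_k/q_k = 22/1
k=1  a_k=22  p_k/q_k = 485/22
(x₁, y₁) = (485, 22);  485² − 486·22² = 1 ✓

485 22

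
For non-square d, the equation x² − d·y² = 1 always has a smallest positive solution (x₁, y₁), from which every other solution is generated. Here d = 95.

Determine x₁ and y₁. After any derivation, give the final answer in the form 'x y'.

39 4

[9; 1,2,1,18] for √95; ℓ=4 ⇒ convergent index 3
k=0  a_k=9  p_k/q_k = 9/1
k=1  a_k=1  p_k/q_k = 10/1
k=2  a_k=2  p_k/q_k = 29/3
k=3  a_k=1  p_k/q_k = 39/4
fundamental: x₁=39, y₁=4  (since 1521 − 95·16 = 1)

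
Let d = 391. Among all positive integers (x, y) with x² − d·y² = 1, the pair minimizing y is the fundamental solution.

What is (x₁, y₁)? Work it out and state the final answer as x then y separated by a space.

7338680 371133

[19; 1,3,2,2,1,…,3,1,38] for √391; ℓ=16 ⇒ convergent index 15
k=0  a_k=19  p_k/q_k = 19/1
k=1  a_k=1  p_k/q_k = 20/1
k=2  a_k=3  p_k/q_k = 79/4
k=3  a_k=2  p_k/q_k = 178/9
k=4  a_k=2  p_k/q_k = 435/22
…
k=6  a_k=1  p_k/q_k = 1048/53
k=7  a_k=2  p_k/q_k = 2709/137
k=8  a_k=19  p_k/q_k = 52519/2656
…
k=11  a_k=1  p_k/q_k = 268013/13554
k=12  a_k=2  p_k/q_k = 696292/35213
…
k=14  a_k=3  p_k/q_k = 5678083/287153
k=15  a_k=1  p_k/q_k = 7338680/371133
→ (7338680, 371133).  Check: 7338680²=53856224142400, 391·371133²=53856224142399, difference 1.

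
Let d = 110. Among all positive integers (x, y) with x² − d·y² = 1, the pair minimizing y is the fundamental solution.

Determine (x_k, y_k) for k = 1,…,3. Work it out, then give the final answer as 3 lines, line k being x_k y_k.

[10; 2,20] for √110; ℓ=2 ⇒ convergent index 1
step 0: (10, 1)  from 10·(1,0) + (0,1)
step 1: (21, 2)  from 2·(10,1) + (1,0)
(x₁, y₁) = (21, 2);  21² − 110·2² = 1 ✓
(21+2√110)^2 = 881 + 84√110
(21+2√110)^3 = 36981 + 3526√110

21 2
881 84
36981 3526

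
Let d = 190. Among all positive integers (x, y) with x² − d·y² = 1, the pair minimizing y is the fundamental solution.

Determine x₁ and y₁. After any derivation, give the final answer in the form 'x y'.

52021 3774

d=190: √d = [13; 1,3,1,1,1,…,3,1,26] (ℓ=14, even), read p_13/q_13
i=0: a=13 ⇒ p=13, q=1
…
i=2: a=3 ⇒ p=55, q=4
i=3: a=1 ⇒ p=69, q=5
i=4: a=1 ⇒ p=124, q=9
i=5: a=1 ⇒ p=193, q=14
i=6: a=2 ⇒ p=510, q=37
…
i=10: a=1 ⇒ p=7085, q=514
i=11: a=1 ⇒ p=11234, q=815
i=12: a=3 ⇒ p=40787, q=2959
i=13: a=1 ⇒ p=52021, q=3774
(x₁, y₁) = (52021, 3774);  52021² − 190·3774² = 1 ✓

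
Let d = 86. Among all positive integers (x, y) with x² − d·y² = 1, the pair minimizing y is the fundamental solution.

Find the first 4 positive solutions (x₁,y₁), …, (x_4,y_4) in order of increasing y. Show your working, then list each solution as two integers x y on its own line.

10405 1122
216528049 23348820
4505948689285 485888943078
93768792007492801 10111348882104360

√86 → a₀=9, period (3,1,1,1,8,1,1,1,3,18); ℓ=10 even so k=9
step 0: (9, 1)  from 9·(1,0) + (0,1)
step 1: (28, 3)  from 3·(9,1) + (1,0)
step 2: (37, 4)  from 1·(28,3) + (9,1)
step 3: (65, 7)  from 1·(37,4) + (28,3)
step 4: (102, 11)  from 1·(65,7) + (37,4)
step 5: (881, 95)  from 8·(102,11) + (65,7)
step 6: (983, 106)  from 1·(881,95) + (102,11)
step 7: (1864, 201)  from 1·(983,106) + (881,95)
step 8: (2847, 307)  from 1·(1864,201) + (983,106)
step 9: (10405, 1122)  from 3·(2847,307) + (1864,201)
→ (10405, 1122).  Check: 10405²=108264025, 86·1122²=108264024, difference 1.
(10405+1122√86)^2 = 216528049 + 23348820√86
(10405+1122√86)^3 = 4505948689285 + 485888943078√86
(10405+1122√86)^4 = 93768792007492801 + 10111348882104360√86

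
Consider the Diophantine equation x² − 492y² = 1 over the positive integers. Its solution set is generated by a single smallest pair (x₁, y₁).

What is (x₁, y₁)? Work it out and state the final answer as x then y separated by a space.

√492 = [22; 5,1,1,10,1,1,5,44, …], period ℓ=8 (even) → k=7
i=0: a=22 ⇒ p=22, q=1
i=1: a=5 ⇒ p=111, q=5
…
i=3: a=1 ⇒ p=244, q=11
i=4: a=10 ⇒ p=2573, q=116
i=5: a=1 ⇒ p=2817, q=127
i=6: a=1 ⇒ p=5390, q=243
i=7: a=5 ⇒ p=29767, q=1342
(x₁, y₁) = (29767, 1342);  29767² − 492·1342² = 1 ✓

29767 1342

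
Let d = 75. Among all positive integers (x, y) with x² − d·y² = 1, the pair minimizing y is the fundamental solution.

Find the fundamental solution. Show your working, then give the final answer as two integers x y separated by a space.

26 3

[8; 1,1,1,16] for √75; ℓ=4 ⇒ convergent index 3
k=0  a_k=8  p_k/q_k = 8/1
k=1  a_k=1  p_k/q_k = 9/1
k=2  a_k=1  p_k/q_k = 17/2
k=3  a_k=1  p_k/q_k = 26/3
fundamental: x₁=26, y₁=3  (since 676 − 75·9 = 1)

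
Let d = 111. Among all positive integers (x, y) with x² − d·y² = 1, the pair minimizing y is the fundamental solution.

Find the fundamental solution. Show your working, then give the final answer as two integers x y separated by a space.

[10; 1,1,6,1,1,20] for √111; ℓ=6 ⇒ convergent index 5
a_0=10:  p_0=10·1+0=10,  q_0=10·0+1=1
…
a_2=1:  p_2=1·11+10=21,  q_2=1·1+1=2
…
a_4=1:  p_4=1·137+21=158,  q_4=1·13+2=15
a_5=1:  p_5=1·158+137=295,  q_5=1·15+13=28
→ (295, 28).  Check: 295²=87025, 111·28²=87024, difference 1.

295 28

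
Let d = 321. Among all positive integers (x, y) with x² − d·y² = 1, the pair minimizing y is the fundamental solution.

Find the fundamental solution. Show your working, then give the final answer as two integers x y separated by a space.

√321 = [17; 1,10,1,34, …], period ℓ=4 (even) → k=3
k=0  a_k=17  p_k/q_k = 17/1
k=1  a_k=1  p_k/q_k = 18/1
k=2  a_k=10  p_k/q_k = 197/11
k=3  a_k=1  p_k/q_k = 215/12
(x₁, y₁) = (215, 12);  215² − 321·12² = 1 ✓

215 12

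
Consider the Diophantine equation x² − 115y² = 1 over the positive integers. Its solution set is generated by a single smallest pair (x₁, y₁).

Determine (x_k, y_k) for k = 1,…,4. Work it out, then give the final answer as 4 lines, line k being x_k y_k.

√115 → a₀=10, period (1,2,1,1,1,1,1,2,1,20); ℓ=10 even so k=9
a_0=10:  p_0=10·1+0=10,  q_0=10·0+1=1
a_1=1:  p_1=1·10+1=11,  q_1=1·1+0=1
…
a_6=1:  p_6=1·118+75=193,  q_6=1·11+7=18
…
a_8=2:  p_8=2·311+193=815,  q_8=2·29+18=76
a_9=1:  p_9=1·815+311=1126,  q_9=1·76+29=105
→ (1126, 105).  Check: 1126²=1267876, 115·105²=1267875, difference 1.
n=2: (1126,105)∘(1126,105) = (1126·1126+115·105·105, 1126·105+105·1126) = (2535751,236460)
n=3: (2535751,236460)∘(1126,105) = (1126·2535751+115·105·236460, 1126·236460+105·2535751) = (5710510126,532507815)
n=4: (5710510126,532507815)∘(1126,105) = (1126·5710510126+115·105·532507815, 1126·532507815+105·5710510126) = (12860066268001,1199207362920)

1126 105
2535751 236460
5710510126 532507815
12860066268001 1199207362920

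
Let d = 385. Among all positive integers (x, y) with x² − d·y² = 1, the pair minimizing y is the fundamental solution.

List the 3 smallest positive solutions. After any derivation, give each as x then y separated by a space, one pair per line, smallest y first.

95831 4884
18367161121 936077208
3520286834677271 179410429834812

√385 → a₀=19, period (1,1,1,1,1,…,1,1,38); ℓ=16 even so k=15
step 0: (19, 1)  from 19·(1,0) + (0,1)
…
step 2: (39, 2)  from 1·(20,1) + (19,1)
step 3: (59, 3)  from 1·(39,2) + (20,1)
step 4: (98, 5)  from 1·(59,3) + (39,2)
step 5: (157, 8)  from 1·(98,5) + (59,3)
step 6: (569, 29)  from 3·(157,8) + (98,5)
step 7: (726, 37)  from 1·(569,29) + (157,8)
step 8: (2021, 103)  from 2·(726,37) + (569,29)
step 9: (2747, 140)  from 1·(2021,103) + (726,37)
step 10: (10262, 523)  from 3·(2747,140) + (2021,103)
step 11: (13009, 663)  from 1·(10262,523) + (2747,140)
step 12: (23271, 1186)  from 1·(13009,663) + (10262,523)
step 13: (36280, 1849)  from 1·(23271,1186) + (13009,663)
step 14: (59551, 3035)  from 1·(36280,1849) + (23271,1186)
step 15: (95831, 4884)  from 1·(59551,3035) + (36280,1849)
→ (95831, 4884).  Check: 95831²=9183580561, 385·4884²=9183580560, difference 1.
(x_2, y_2) = (95831·95831 + 385·4884·4884, 95831·4884 + 4884·95831) = (18367161121, 936077208)
(x_3, y_3) = (95831·18367161121 + 385·4884·936077208, 95831·936077208 + 4884·18367161121) = (3520286834677271, 179410429834812)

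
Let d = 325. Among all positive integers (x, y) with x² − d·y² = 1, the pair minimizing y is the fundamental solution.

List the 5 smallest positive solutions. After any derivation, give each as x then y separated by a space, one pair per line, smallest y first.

√325 → a₀=18, period (36); ℓ=1 odd so k=1
k=0  a_k=18  p_k/q_k = 18/1
k=1  a_k=36  p_k/q_k = 649/36
fundamental: x₁=649, y₁=36  (since 421201 − 325·1296 = 1)
k=2:  x_2 = 649·649+325·36·36 = 842401,  y_2 = 649·36+36·649 = 46728
k=3:  x_3 = 649·842401+325·36·46728 = 1093435849,  y_3 = 649·46728+36·842401 = 60652908
k=4:  x_4 = 649·1093435849+325·36·60652908 = 1419278889601,  y_4 = 649·60652908+36·1093435849 = 78727427856
k=5:  x_5 = 649·1419278889601+325·36·78727427856 = 1842222905266249,  y_5 = 649·78727427856+36·1419278889601 = 102188140704180

649 36
842401 46728
1093435849 60652908
1419278889601 78727427856
1842222905266249 102188140704180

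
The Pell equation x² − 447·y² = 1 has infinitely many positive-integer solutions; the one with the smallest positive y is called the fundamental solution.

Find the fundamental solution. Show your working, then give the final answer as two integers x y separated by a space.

√447 → a₀=21, period (7,42); ℓ=2 even so k=1
k=0  a_k=21  p_k/q_k = 21/1
k=1  a_k=7  p_k/q_k = 148/7
(x₁, y₁) = (148, 7);  148² − 447·7² = 1 ✓

148 7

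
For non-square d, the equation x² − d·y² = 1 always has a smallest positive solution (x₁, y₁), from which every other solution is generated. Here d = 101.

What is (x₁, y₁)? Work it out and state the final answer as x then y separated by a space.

[10; 20] for √101; ℓ=1 ⇒ convergent index 1
step 0: (10, 1)  from 10·(1,0) + (0,1)
step 1: (201, 20)  from 20·(10,1) + (1,0)
→ (201, 20).  Check: 201²=40401, 101·20²=40400, difference 1.

201 20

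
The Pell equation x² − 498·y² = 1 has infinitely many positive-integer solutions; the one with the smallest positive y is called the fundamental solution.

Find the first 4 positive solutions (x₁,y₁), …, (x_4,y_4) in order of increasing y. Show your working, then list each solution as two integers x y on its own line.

d=498: √d = [22; 3,6,22,6,3,44] (ℓ=6, even), read p_5/q_5
k=0  a_k=22  p_k/q_k = 22/1
…
k=2  a_k=6  p_k/q_k = 424/19
k=3  a_k=22  p_k/q_k = 9395/421
k=4  a_k=6  p_k/q_k = 56794/2545
k=5  a_k=3  p_k/q_k = 179777/8056
fundamental: x₁=179777, y₁=8056  (since 32319769729 − 498·64899136 = 1)
(179777+8056√498)^2 = 64639539457 + 2896567024√498
(179777+8056√498)^3 = 23241404969742401 + 1041472259739240√498
(179777+8056√498)^4 = 8356540122426119709697 + 374465516875386131936√498

179777 8056
64639539457 2896567024
23241404969742401 1041472259739240
8356540122426119709697 374465516875386131936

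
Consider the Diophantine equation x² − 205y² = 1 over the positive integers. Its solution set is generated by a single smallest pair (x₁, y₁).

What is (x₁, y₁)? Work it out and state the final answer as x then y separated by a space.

39689 2772

d=205: √d = [14; 3,6,1,4,1,6,3,28] (ℓ=8, even), read p_7/q_7
i=0: a=14 ⇒ p=14, q=1
i=1: a=3 ⇒ p=43, q=3
…
i=3: a=1 ⇒ p=315, q=22
i=4: a=4 ⇒ p=1532, q=107
i=5: a=1 ⇒ p=1847, q=129
i=6: a=6 ⇒ p=12614, q=881
i=7: a=3 ⇒ p=39689, q=2772
fundamental: x₁=39689, y₁=2772  (since 1575216721 − 205·7683984 = 1)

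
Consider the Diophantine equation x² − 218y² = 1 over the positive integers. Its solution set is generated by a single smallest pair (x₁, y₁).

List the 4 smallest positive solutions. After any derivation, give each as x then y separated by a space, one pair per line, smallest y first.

126003 8534
31753512017 2150619204
8002075549230099 541968943114690
2016571050827526816577 136579425476409948936

[14; 1,3,3,1,28] for √218; ℓ=5 ⇒ convergent index 9
k=0  a_k=14  p_k/q_k = 14/1
k=1  a_k=1  p_k/q_k = 15/1
k=2  a_k=3  p_k/q_k = 59/4
k=3  a_k=3  p_k/q_k = 192/13
k=4  a_k=1  p_k/q_k = 251/17
k=5  a_k=28  p_k/q_k = 7220/489
…
k=7  a_k=3  p_k/q_k = 29633/2007
k=8  a_k=3  p_k/q_k = 96370/6527
k=9  a_k=1  p_k/q_k = 126003/8534
(x₁, y₁) = (126003, 8534);  126003² − 218·8534² = 1 ✓
k=2:  x_2 = 126003·126003+218·8534·8534 = 31753512017,  y_2 = 126003·8534+8534·126003 = 2150619204
k=3:  x_3 = 126003·31753512017+218·8534·2150619204 = 8002075549230099,  y_3 = 126003·2150619204+8534·31753512017 = 541968943114690
k=4:  x_4 = 126003·8002075549230099+218·8534·541968943114690 = 2016571050827526816577,  y_4 = 126003·541968943114690+8534·8002075549230099 = 136579425476409948936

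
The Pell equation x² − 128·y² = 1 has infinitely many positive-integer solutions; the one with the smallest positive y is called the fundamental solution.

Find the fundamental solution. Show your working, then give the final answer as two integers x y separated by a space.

577 51

√128 = [11; 3,5,3,22, …], period ℓ=4 (even) → k=3
k=0  a_k=11  p_k/q_k = 11/1
k=1  a_k=3  p_k/q_k = 34/3
k=2  a_k=5  p_k/q_k = 181/16
k=3  a_k=3  p_k/q_k = 577/51
(x₁, y₁) = (577, 51);  577² − 128·51² = 1 ✓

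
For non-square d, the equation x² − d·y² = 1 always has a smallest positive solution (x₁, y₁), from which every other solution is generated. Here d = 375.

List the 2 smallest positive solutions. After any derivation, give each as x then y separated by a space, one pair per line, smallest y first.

√375 → a₀=19, period (2,1,2,1,5,1,2,1,2,38); ℓ=10 even so k=9
i=0: a=19 ⇒ p=19, q=1
i=1: a=2 ⇒ p=39, q=2
i=2: a=1 ⇒ p=58, q=3
i=3: a=2 ⇒ p=155, q=8
i=4: a=1 ⇒ p=213, q=11
i=5: a=5 ⇒ p=1220, q=63
…
i=8: a=1 ⇒ p=5519, q=285
i=9: a=2 ⇒ p=15124, q=781
fundamental: x₁=15124, y₁=781  (since 228735376 − 375·609961 = 1)
n=2: (15124,781)∘(15124,781) = (15124·15124+375·781·781, 15124·781+781·15124) = (457470751,23623688)

15124 781
457470751 23623688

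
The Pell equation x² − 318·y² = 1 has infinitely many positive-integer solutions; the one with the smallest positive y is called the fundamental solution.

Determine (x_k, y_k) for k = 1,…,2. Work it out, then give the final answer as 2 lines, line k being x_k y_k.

107 6
22897 1284

[17; 1,4,1,34] for √318; ℓ=4 ⇒ convergent index 3
i=0: a=17 ⇒ p=17, q=1
i=1: a=1 ⇒ p=18, q=1
i=2: a=4 ⇒ p=89, q=5
i=3: a=1 ⇒ p=107, q=6
→ (107, 6).  Check: 107²=11449, 318·6²=11448, difference 1.
(107+6√318)^2 = 22897 + 1284√318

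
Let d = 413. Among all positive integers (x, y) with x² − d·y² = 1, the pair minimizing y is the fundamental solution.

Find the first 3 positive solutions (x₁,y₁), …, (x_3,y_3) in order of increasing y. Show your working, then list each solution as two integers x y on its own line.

d=413: √d = [20; 3,9,1,4,1,9,3,40] (ℓ=8, even), read p_7/q_7
i=0: a=20 ⇒ p=20, q=1
…
i=2: a=9 ⇒ p=569, q=28
i=3: a=1 ⇒ p=630, q=31
…
i=5: a=1 ⇒ p=3719, q=183
i=6: a=9 ⇒ p=36560, q=1799
i=7: a=3 ⇒ p=113399, q=5580
→ (113399, 5580).  Check: 113399²=12859333201, 413·5580²=12859333200, difference 1.
n=2: (113399,5580)∘(113399,5580) = (113399·113399+413·5580·5580, 113399·5580+5580·113399) = (25718666401,1265532840)
n=3: (25718666401,1265532840)∘(113399,5580) = (113399·25718666401+413·5580·1265532840, 113399·1265532840+5580·25718666401) = (5832942102300599,287020317040740)

113399 5580
25718666401 1265532840
5832942102300599 287020317040740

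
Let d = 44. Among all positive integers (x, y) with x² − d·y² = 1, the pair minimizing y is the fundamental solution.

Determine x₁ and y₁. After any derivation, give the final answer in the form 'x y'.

√44 → a₀=6, period (1,1,1,2,1,1,1,12); ℓ=8 even so k=7
a_0=6:  p_0=6·1+0=6,  q_0=6·0+1=1
a_1=1:  p_1=1·6+1=7,  q_1=1·1+0=1
a_2=1:  p_2=1·7+6=13,  q_2=1·1+1=2
a_3=1:  p_3=1·13+7=20,  q_3=1·2+1=3
…
a_6=1:  p_6=1·73+53=126,  q_6=1·11+8=19
a_7=1:  p_7=1·126+73=199,  q_7=1·19+11=30
fundamental: x₁=199, y₁=30  (since 39601 − 44·900 = 1)

199 30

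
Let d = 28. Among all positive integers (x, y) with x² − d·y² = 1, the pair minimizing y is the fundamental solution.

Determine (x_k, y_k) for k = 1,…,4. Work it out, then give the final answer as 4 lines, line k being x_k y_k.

[5; 3,2,3,10] for √28; ℓ=4 ⇒ convergent index 3
step 0: (5, 1)  from 5·(1,0) + (0,1)
step 1: (16, 3)  from 3·(5,1) + (1,0)
step 2: (37, 7)  from 2·(16,3) + (5,1)
step 3: (127, 24)  from 3·(37,7) + (16,3)
fundamental: x₁=127, y₁=24  (since 16129 − 28·576 = 1)
n=2: (127,24)∘(127,24) = (127·127+28·24·24, 127·24+24·127) = (32257,6096)
n=3: (32257,6096)∘(127,24) = (127·32257+28·24·6096, 127·6096+24·32257) = (8193151,1548360)
n=4: (8193151,1548360)∘(127,24) = (127·8193151+28·24·1548360, 127·1548360+24·8193151) = (2081028097,393277344)

127 24
32257 6096
8193151 1548360
2081028097 393277344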